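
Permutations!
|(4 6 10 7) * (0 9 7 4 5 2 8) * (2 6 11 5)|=|(0 9 7 2 8)(4 11 5 6 10)|=5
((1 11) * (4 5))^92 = (11) = [0, 1, 2, 3, 4, 5, 6, 7, 8, 9, 10, 11]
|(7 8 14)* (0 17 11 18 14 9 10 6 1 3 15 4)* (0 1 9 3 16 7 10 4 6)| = 18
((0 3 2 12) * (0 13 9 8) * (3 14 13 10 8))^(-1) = [8, 1, 3, 9, 4, 5, 6, 7, 10, 13, 12, 11, 2, 14, 0] = (0 8 10 12 2 3 9 13 14)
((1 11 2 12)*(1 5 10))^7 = (1 11 2 12 5 10) = [0, 11, 12, 3, 4, 10, 6, 7, 8, 9, 1, 2, 5]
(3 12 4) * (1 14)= (1 14)(3 12 4)= [0, 14, 2, 12, 3, 5, 6, 7, 8, 9, 10, 11, 4, 13, 1]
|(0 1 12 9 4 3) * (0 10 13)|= |(0 1 12 9 4 3 10 13)|= 8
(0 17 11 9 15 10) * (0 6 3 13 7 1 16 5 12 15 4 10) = (0 17 11 9 4 10 6 3 13 7 1 16 5 12 15) = [17, 16, 2, 13, 10, 12, 3, 1, 8, 4, 6, 9, 15, 7, 14, 0, 5, 11]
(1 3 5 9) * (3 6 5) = (1 6 5 9) = [0, 6, 2, 3, 4, 9, 5, 7, 8, 1]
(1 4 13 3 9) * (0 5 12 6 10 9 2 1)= (0 5 12 6 10 9)(1 4 13 3 2)= [5, 4, 1, 2, 13, 12, 10, 7, 8, 0, 9, 11, 6, 3]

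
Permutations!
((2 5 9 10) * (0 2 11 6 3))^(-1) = (0 3 6 11 10 9 5 2) = [3, 1, 0, 6, 4, 2, 11, 7, 8, 5, 9, 10]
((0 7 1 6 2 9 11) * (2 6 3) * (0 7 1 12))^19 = (0 2 7 1 9 12 3 11) = [2, 9, 7, 11, 4, 5, 6, 1, 8, 12, 10, 0, 3]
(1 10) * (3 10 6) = [0, 6, 2, 10, 4, 5, 3, 7, 8, 9, 1] = (1 6 3 10)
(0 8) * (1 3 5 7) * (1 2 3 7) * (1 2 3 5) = [8, 7, 5, 1, 4, 2, 6, 3, 0] = (0 8)(1 7 3)(2 5)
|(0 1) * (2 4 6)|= 6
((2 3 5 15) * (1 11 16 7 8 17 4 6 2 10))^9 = (1 3 17 11 5 4 16 15 6 7 10 2 8) = [0, 3, 8, 17, 16, 4, 7, 10, 1, 9, 2, 5, 12, 13, 14, 6, 15, 11]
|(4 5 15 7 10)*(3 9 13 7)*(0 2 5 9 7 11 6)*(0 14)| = |(0 2 5 15 3 7 10 4 9 13 11 6 14)| = 13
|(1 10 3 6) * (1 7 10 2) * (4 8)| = 4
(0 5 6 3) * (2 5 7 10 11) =(0 7 10 11 2 5 6 3) =[7, 1, 5, 0, 4, 6, 3, 10, 8, 9, 11, 2]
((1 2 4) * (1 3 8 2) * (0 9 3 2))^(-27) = (0 9 3 8)(2 4) = [9, 1, 4, 8, 2, 5, 6, 7, 0, 3]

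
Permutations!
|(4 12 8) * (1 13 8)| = 5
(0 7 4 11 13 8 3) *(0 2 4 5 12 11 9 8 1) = (0 7 5 12 11 13 1)(2 4 9 8 3) = [7, 0, 4, 2, 9, 12, 6, 5, 3, 8, 10, 13, 11, 1]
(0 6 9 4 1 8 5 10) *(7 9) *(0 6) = [0, 8, 2, 3, 1, 10, 7, 9, 5, 4, 6] = (1 8 5 10 6 7 9 4)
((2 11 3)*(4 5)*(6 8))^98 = [0, 1, 3, 11, 4, 5, 6, 7, 8, 9, 10, 2] = (2 3 11)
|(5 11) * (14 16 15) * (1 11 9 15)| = 7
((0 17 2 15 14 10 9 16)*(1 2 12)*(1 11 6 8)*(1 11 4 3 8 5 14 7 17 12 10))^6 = (0 6 7 12 5 17 4 14 10 3 1 9 8 2 16 11 15) = [6, 9, 16, 1, 14, 17, 7, 12, 2, 8, 3, 15, 5, 13, 10, 0, 11, 4]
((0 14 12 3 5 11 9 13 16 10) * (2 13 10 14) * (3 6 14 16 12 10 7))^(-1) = [10, 1, 0, 7, 4, 3, 12, 9, 8, 11, 14, 5, 13, 2, 6, 15, 16] = (16)(0 10 14 6 12 13 2)(3 7 9 11 5)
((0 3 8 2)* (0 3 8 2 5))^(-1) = (0 5 8)(2 3) = [5, 1, 3, 2, 4, 8, 6, 7, 0]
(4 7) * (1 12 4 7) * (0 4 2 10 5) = (0 4 1 12 2 10 5) = [4, 12, 10, 3, 1, 0, 6, 7, 8, 9, 5, 11, 2]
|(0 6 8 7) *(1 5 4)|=12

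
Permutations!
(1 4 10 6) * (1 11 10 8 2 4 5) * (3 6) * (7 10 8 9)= (1 5)(2 4 9 7 10 3 6 11 8)= [0, 5, 4, 6, 9, 1, 11, 10, 2, 7, 3, 8]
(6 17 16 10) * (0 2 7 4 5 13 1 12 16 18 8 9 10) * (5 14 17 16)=(0 2 7 4 14 17 18 8 9 10 6 16)(1 12 5 13)=[2, 12, 7, 3, 14, 13, 16, 4, 9, 10, 6, 11, 5, 1, 17, 15, 0, 18, 8]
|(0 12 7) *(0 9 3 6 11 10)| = 8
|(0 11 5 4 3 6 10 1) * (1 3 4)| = |(0 11 5 1)(3 6 10)| = 12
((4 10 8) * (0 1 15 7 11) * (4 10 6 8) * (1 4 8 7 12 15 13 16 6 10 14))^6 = (0 13 4 16 10 6 8 7 14 11 1) = [13, 0, 2, 3, 16, 5, 8, 14, 7, 9, 6, 1, 12, 4, 11, 15, 10]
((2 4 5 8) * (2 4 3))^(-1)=(2 3)(4 8 5)=[0, 1, 3, 2, 8, 4, 6, 7, 5]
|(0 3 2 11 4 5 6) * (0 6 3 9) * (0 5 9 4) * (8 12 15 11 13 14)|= 12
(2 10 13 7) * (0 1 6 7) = (0 1 6 7 2 10 13) = [1, 6, 10, 3, 4, 5, 7, 2, 8, 9, 13, 11, 12, 0]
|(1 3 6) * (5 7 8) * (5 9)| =|(1 3 6)(5 7 8 9)| =12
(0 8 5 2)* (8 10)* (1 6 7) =(0 10 8 5 2)(1 6 7) =[10, 6, 0, 3, 4, 2, 7, 1, 5, 9, 8]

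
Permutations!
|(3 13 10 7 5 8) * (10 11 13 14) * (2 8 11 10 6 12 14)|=|(2 8 3)(5 11 13 10 7)(6 12 14)|=15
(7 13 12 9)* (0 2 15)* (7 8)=(0 2 15)(7 13 12 9 8)=[2, 1, 15, 3, 4, 5, 6, 13, 7, 8, 10, 11, 9, 12, 14, 0]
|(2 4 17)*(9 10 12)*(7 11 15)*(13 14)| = 6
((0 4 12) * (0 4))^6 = [0, 1, 2, 3, 4, 5, 6, 7, 8, 9, 10, 11, 12] = (12)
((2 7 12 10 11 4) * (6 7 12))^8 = (2 11 12 4 10) = [0, 1, 11, 3, 10, 5, 6, 7, 8, 9, 2, 12, 4]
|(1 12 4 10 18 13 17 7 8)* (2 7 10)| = |(1 12 4 2 7 8)(10 18 13 17)| = 12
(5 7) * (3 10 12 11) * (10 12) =(3 12 11)(5 7) =[0, 1, 2, 12, 4, 7, 6, 5, 8, 9, 10, 3, 11]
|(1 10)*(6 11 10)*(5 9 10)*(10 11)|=3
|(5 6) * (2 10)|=|(2 10)(5 6)|=2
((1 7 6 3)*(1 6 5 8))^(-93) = (1 8 5 7)(3 6) = [0, 8, 2, 6, 4, 7, 3, 1, 5]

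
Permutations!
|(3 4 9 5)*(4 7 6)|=6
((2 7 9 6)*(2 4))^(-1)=(2 4 6 9 7)=[0, 1, 4, 3, 6, 5, 9, 2, 8, 7]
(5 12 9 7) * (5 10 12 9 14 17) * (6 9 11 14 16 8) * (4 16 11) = (4 16 8 6 9 7 10 12 11 14 17 5) = [0, 1, 2, 3, 16, 4, 9, 10, 6, 7, 12, 14, 11, 13, 17, 15, 8, 5]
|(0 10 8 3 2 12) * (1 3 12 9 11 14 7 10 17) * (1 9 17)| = |(0 1 3 2 17 9 11 14 7 10 8 12)| = 12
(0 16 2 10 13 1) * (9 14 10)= (0 16 2 9 14 10 13 1)= [16, 0, 9, 3, 4, 5, 6, 7, 8, 14, 13, 11, 12, 1, 10, 15, 2]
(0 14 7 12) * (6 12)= [14, 1, 2, 3, 4, 5, 12, 6, 8, 9, 10, 11, 0, 13, 7]= (0 14 7 6 12)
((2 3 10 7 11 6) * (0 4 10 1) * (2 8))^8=(0 3 8 11 10)(1 2 6 7 4)=[3, 2, 6, 8, 1, 5, 7, 4, 11, 9, 0, 10]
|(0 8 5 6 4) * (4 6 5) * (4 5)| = 4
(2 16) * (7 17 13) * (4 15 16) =(2 4 15 16)(7 17 13) =[0, 1, 4, 3, 15, 5, 6, 17, 8, 9, 10, 11, 12, 7, 14, 16, 2, 13]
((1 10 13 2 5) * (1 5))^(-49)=[0, 2, 13, 3, 4, 5, 6, 7, 8, 9, 1, 11, 12, 10]=(1 2 13 10)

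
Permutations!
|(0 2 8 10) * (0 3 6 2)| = |(2 8 10 3 6)| = 5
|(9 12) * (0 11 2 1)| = |(0 11 2 1)(9 12)| = 4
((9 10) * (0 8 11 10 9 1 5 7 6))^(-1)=[6, 10, 2, 3, 4, 1, 7, 5, 0, 9, 11, 8]=(0 6 7 5 1 10 11 8)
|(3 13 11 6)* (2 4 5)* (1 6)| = |(1 6 3 13 11)(2 4 5)| = 15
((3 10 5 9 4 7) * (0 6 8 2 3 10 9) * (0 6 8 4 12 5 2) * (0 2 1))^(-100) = [4, 6, 10, 1, 9, 2, 3, 12, 7, 0, 5, 11, 8] = (0 4 9)(1 6 3)(2 10 5)(7 12 8)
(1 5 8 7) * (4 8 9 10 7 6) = (1 5 9 10 7)(4 8 6) = [0, 5, 2, 3, 8, 9, 4, 1, 6, 10, 7]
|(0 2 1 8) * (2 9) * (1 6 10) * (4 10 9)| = |(0 4 10 1 8)(2 6 9)| = 15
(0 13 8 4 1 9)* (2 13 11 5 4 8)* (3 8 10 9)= (0 11 5 4 1 3 8 10 9)(2 13)= [11, 3, 13, 8, 1, 4, 6, 7, 10, 0, 9, 5, 12, 2]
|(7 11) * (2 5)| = |(2 5)(7 11)| = 2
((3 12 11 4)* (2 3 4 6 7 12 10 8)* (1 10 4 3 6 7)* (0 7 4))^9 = [11, 6, 8, 12, 7, 5, 2, 4, 10, 9, 1, 0, 3] = (0 11)(1 6 2 8 10)(3 12)(4 7)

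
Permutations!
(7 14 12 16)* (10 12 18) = (7 14 18 10 12 16) = [0, 1, 2, 3, 4, 5, 6, 14, 8, 9, 12, 11, 16, 13, 18, 15, 7, 17, 10]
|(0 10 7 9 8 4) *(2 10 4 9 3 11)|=10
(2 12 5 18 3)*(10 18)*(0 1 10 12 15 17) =[1, 10, 15, 2, 4, 12, 6, 7, 8, 9, 18, 11, 5, 13, 14, 17, 16, 0, 3] =(0 1 10 18 3 2 15 17)(5 12)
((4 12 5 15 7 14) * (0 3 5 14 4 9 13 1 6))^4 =(0 7 9)(1 5 12)(3 4 13)(6 15 14) =[7, 5, 2, 4, 13, 12, 15, 9, 8, 0, 10, 11, 1, 3, 6, 14]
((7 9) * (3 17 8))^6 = (17) = [0, 1, 2, 3, 4, 5, 6, 7, 8, 9, 10, 11, 12, 13, 14, 15, 16, 17]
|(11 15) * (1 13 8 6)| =|(1 13 8 6)(11 15)| =4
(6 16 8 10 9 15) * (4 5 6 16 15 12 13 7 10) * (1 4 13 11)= [0, 4, 2, 3, 5, 6, 15, 10, 13, 12, 9, 1, 11, 7, 14, 16, 8]= (1 4 5 6 15 16 8 13 7 10 9 12 11)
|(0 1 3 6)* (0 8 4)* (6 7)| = |(0 1 3 7 6 8 4)| = 7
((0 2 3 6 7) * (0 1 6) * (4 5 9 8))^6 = (4 9)(5 8) = [0, 1, 2, 3, 9, 8, 6, 7, 5, 4]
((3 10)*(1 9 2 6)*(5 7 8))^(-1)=(1 6 2 9)(3 10)(5 8 7)=[0, 6, 9, 10, 4, 8, 2, 5, 7, 1, 3]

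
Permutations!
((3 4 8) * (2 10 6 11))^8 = (11)(3 8 4) = [0, 1, 2, 8, 3, 5, 6, 7, 4, 9, 10, 11]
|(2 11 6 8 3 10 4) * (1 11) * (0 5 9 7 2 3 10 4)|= 10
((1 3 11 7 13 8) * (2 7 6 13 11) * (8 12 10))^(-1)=[0, 8, 3, 1, 4, 5, 11, 2, 10, 9, 12, 7, 13, 6]=(1 8 10 12 13 6 11 7 2 3)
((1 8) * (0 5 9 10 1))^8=(0 9 1)(5 10 8)=[9, 0, 2, 3, 4, 10, 6, 7, 5, 1, 8]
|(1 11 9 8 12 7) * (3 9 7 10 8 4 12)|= 6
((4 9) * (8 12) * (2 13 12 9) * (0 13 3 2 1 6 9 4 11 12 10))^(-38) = (0 13 10)(1 12 6 8 9 4 11) = [13, 12, 2, 3, 11, 5, 8, 7, 9, 4, 0, 1, 6, 10]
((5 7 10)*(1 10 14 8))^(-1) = [0, 8, 2, 3, 4, 10, 6, 5, 14, 9, 1, 11, 12, 13, 7] = (1 8 14 7 5 10)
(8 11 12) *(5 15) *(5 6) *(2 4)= [0, 1, 4, 3, 2, 15, 5, 7, 11, 9, 10, 12, 8, 13, 14, 6]= (2 4)(5 15 6)(8 11 12)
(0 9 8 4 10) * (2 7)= (0 9 8 4 10)(2 7)= [9, 1, 7, 3, 10, 5, 6, 2, 4, 8, 0]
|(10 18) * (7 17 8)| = |(7 17 8)(10 18)| = 6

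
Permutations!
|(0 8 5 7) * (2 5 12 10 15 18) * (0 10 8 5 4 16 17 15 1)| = 30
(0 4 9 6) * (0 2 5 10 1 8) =(0 4 9 6 2 5 10 1 8) =[4, 8, 5, 3, 9, 10, 2, 7, 0, 6, 1]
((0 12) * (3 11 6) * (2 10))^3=(0 12)(2 10)=[12, 1, 10, 3, 4, 5, 6, 7, 8, 9, 2, 11, 0]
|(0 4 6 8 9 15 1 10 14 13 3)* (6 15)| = |(0 4 15 1 10 14 13 3)(6 8 9)| = 24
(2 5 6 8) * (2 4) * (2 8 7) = (2 5 6 7)(4 8) = [0, 1, 5, 3, 8, 6, 7, 2, 4]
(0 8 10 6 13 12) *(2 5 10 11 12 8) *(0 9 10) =(0 2 5)(6 13 8 11 12 9 10) =[2, 1, 5, 3, 4, 0, 13, 7, 11, 10, 6, 12, 9, 8]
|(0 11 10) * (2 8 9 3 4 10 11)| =7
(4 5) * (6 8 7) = (4 5)(6 8 7) = [0, 1, 2, 3, 5, 4, 8, 6, 7]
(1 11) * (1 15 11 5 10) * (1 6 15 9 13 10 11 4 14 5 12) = (1 12)(4 14 5 11 9 13 10 6 15) = [0, 12, 2, 3, 14, 11, 15, 7, 8, 13, 6, 9, 1, 10, 5, 4]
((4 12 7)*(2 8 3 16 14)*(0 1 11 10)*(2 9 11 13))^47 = (0 2 16 11 1 8 14 10 13 3 9)(4 7 12) = [2, 8, 16, 9, 7, 5, 6, 12, 14, 0, 13, 1, 4, 3, 10, 15, 11]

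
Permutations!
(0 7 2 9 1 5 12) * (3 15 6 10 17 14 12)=[7, 5, 9, 15, 4, 3, 10, 2, 8, 1, 17, 11, 0, 13, 12, 6, 16, 14]=(0 7 2 9 1 5 3 15 6 10 17 14 12)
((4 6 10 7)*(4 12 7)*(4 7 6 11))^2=(6 7)(10 12)=[0, 1, 2, 3, 4, 5, 7, 6, 8, 9, 12, 11, 10]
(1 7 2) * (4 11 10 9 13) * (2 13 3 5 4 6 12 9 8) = [0, 7, 1, 5, 11, 4, 12, 13, 2, 3, 8, 10, 9, 6] = (1 7 13 6 12 9 3 5 4 11 10 8 2)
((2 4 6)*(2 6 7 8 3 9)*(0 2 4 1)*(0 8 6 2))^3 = (1 9 6 8 4 2 3 7) = [0, 9, 3, 7, 2, 5, 8, 1, 4, 6]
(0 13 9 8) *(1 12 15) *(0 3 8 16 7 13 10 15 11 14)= (0 10 15 1 12 11 14)(3 8)(7 13 9 16)= [10, 12, 2, 8, 4, 5, 6, 13, 3, 16, 15, 14, 11, 9, 0, 1, 7]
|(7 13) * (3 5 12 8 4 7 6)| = 8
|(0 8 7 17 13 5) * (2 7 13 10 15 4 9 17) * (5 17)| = 18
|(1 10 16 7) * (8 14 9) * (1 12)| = 15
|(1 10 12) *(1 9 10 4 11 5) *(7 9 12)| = 12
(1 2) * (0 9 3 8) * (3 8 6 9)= (0 3 6 9 8)(1 2)= [3, 2, 1, 6, 4, 5, 9, 7, 0, 8]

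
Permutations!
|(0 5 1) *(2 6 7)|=3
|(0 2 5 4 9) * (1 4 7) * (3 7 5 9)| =12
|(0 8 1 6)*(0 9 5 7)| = 7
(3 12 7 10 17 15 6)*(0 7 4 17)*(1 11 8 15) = (0 7 10)(1 11 8 15 6 3 12 4 17) = [7, 11, 2, 12, 17, 5, 3, 10, 15, 9, 0, 8, 4, 13, 14, 6, 16, 1]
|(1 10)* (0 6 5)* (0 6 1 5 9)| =|(0 1 10 5 6 9)| =6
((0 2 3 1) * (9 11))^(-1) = (0 1 3 2)(9 11) = [1, 3, 0, 2, 4, 5, 6, 7, 8, 11, 10, 9]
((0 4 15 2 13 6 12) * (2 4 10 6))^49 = (0 10 6 12)(2 13)(4 15) = [10, 1, 13, 3, 15, 5, 12, 7, 8, 9, 6, 11, 0, 2, 14, 4]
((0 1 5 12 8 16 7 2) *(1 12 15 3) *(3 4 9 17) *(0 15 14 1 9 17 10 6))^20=[4, 14, 6, 16, 12, 1, 15, 10, 3, 7, 2, 11, 17, 13, 5, 0, 9, 8]=(0 4 12 17 8 3 16 9 7 10 2 6 15)(1 14 5)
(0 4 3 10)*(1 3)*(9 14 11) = (0 4 1 3 10)(9 14 11) = [4, 3, 2, 10, 1, 5, 6, 7, 8, 14, 0, 9, 12, 13, 11]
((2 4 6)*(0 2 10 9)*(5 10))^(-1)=(0 9 10 5 6 4 2)=[9, 1, 0, 3, 2, 6, 4, 7, 8, 10, 5]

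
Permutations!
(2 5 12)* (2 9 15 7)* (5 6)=[0, 1, 6, 3, 4, 12, 5, 2, 8, 15, 10, 11, 9, 13, 14, 7]=(2 6 5 12 9 15 7)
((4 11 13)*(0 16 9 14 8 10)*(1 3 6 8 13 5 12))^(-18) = [3, 4, 2, 11, 16, 14, 5, 7, 12, 8, 1, 9, 13, 0, 10, 15, 6] = (0 3 11 9 8 12 13)(1 4 16 6 5 14 10)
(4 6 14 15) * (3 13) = (3 13)(4 6 14 15) = [0, 1, 2, 13, 6, 5, 14, 7, 8, 9, 10, 11, 12, 3, 15, 4]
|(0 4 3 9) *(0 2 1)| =6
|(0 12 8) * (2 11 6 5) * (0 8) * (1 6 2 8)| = 4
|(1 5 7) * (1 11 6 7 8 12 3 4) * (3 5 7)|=|(1 7 11 6 3 4)(5 8 12)|=6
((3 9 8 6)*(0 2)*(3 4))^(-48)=(3 8 4 9 6)=[0, 1, 2, 8, 9, 5, 3, 7, 4, 6]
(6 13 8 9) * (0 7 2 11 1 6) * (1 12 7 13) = (0 13 8 9)(1 6)(2 11 12 7) = [13, 6, 11, 3, 4, 5, 1, 2, 9, 0, 10, 12, 7, 8]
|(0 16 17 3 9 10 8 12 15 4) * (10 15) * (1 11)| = |(0 16 17 3 9 15 4)(1 11)(8 12 10)| = 42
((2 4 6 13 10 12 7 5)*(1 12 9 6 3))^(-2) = (1 4 5 12 3 2 7)(6 10)(9 13) = [0, 4, 7, 2, 5, 12, 10, 1, 8, 13, 6, 11, 3, 9]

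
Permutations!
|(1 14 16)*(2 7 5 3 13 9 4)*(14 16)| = 14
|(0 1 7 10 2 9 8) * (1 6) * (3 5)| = |(0 6 1 7 10 2 9 8)(3 5)| = 8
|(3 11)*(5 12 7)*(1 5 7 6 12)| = 2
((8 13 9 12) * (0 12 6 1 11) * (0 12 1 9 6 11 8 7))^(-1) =[7, 0, 2, 3, 4, 5, 13, 12, 1, 6, 10, 9, 11, 8] =(0 7 12 11 9 6 13 8 1)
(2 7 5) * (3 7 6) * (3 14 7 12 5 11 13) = (2 6 14 7 11 13 3 12 5) = [0, 1, 6, 12, 4, 2, 14, 11, 8, 9, 10, 13, 5, 3, 7]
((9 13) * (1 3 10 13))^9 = [0, 9, 2, 1, 4, 5, 6, 7, 8, 13, 3, 11, 12, 10] = (1 9 13 10 3)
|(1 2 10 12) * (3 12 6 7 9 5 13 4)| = |(1 2 10 6 7 9 5 13 4 3 12)| = 11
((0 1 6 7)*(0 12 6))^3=(12)(0 1)=[1, 0, 2, 3, 4, 5, 6, 7, 8, 9, 10, 11, 12]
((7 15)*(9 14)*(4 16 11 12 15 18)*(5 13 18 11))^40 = (18) = [0, 1, 2, 3, 4, 5, 6, 7, 8, 9, 10, 11, 12, 13, 14, 15, 16, 17, 18]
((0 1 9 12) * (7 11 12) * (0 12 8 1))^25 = [0, 1, 2, 3, 4, 5, 6, 7, 8, 9, 10, 11, 12] = (12)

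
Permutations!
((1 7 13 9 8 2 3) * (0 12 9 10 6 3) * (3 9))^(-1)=[2, 3, 8, 12, 4, 5, 10, 1, 9, 6, 13, 11, 0, 7]=(0 2 8 9 6 10 13 7 1 3 12)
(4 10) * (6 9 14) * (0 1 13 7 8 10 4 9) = (0 1 13 7 8 10 9 14 6) = [1, 13, 2, 3, 4, 5, 0, 8, 10, 14, 9, 11, 12, 7, 6]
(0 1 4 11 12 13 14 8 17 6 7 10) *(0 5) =[1, 4, 2, 3, 11, 0, 7, 10, 17, 9, 5, 12, 13, 14, 8, 15, 16, 6] =(0 1 4 11 12 13 14 8 17 6 7 10 5)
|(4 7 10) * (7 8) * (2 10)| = |(2 10 4 8 7)| = 5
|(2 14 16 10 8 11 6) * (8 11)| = |(2 14 16 10 11 6)| = 6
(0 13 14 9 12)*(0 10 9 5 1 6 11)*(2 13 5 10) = (0 5 1 6 11)(2 13 14 10 9 12) = [5, 6, 13, 3, 4, 1, 11, 7, 8, 12, 9, 0, 2, 14, 10]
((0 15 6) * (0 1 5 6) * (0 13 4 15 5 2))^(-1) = (0 2 1 6 5)(4 13 15) = [2, 6, 1, 3, 13, 0, 5, 7, 8, 9, 10, 11, 12, 15, 14, 4]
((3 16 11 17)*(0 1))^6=(3 11)(16 17)=[0, 1, 2, 11, 4, 5, 6, 7, 8, 9, 10, 3, 12, 13, 14, 15, 17, 16]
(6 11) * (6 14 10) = (6 11 14 10) = [0, 1, 2, 3, 4, 5, 11, 7, 8, 9, 6, 14, 12, 13, 10]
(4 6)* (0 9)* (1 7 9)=(0 1 7 9)(4 6)=[1, 7, 2, 3, 6, 5, 4, 9, 8, 0]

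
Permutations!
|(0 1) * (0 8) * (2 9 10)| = 3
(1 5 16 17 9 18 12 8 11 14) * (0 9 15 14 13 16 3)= (0 9 18 12 8 11 13 16 17 15 14 1 5 3)= [9, 5, 2, 0, 4, 3, 6, 7, 11, 18, 10, 13, 8, 16, 1, 14, 17, 15, 12]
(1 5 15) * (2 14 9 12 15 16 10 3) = (1 5 16 10 3 2 14 9 12 15) = [0, 5, 14, 2, 4, 16, 6, 7, 8, 12, 3, 11, 15, 13, 9, 1, 10]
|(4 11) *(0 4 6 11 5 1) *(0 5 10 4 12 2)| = |(0 12 2)(1 5)(4 10)(6 11)| = 6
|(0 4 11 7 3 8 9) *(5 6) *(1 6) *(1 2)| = |(0 4 11 7 3 8 9)(1 6 5 2)| = 28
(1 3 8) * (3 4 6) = (1 4 6 3 8) = [0, 4, 2, 8, 6, 5, 3, 7, 1]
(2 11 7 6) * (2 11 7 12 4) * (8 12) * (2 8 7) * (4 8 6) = (4 6 11 7)(8 12) = [0, 1, 2, 3, 6, 5, 11, 4, 12, 9, 10, 7, 8]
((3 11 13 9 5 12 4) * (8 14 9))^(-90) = (14) = [0, 1, 2, 3, 4, 5, 6, 7, 8, 9, 10, 11, 12, 13, 14]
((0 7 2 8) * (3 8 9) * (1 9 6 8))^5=(1 3 9)=[0, 3, 2, 9, 4, 5, 6, 7, 8, 1]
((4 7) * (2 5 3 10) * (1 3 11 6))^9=[0, 10, 11, 2, 7, 6, 3, 4, 8, 9, 5, 1]=(1 10 5 6 3 2 11)(4 7)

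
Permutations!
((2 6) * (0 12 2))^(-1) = (0 6 2 12) = [6, 1, 12, 3, 4, 5, 2, 7, 8, 9, 10, 11, 0]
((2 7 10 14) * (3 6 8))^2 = [0, 1, 10, 8, 4, 5, 3, 14, 6, 9, 2, 11, 12, 13, 7] = (2 10)(3 8 6)(7 14)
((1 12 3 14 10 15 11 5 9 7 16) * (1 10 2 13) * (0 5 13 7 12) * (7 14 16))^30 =(0 11 16 9 1 15 3 5 13 10 12) =[11, 15, 2, 5, 4, 13, 6, 7, 8, 1, 12, 16, 0, 10, 14, 3, 9]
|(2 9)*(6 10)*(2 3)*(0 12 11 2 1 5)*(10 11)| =10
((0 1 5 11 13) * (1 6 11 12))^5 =[6, 12, 2, 3, 4, 1, 11, 7, 8, 9, 10, 13, 5, 0] =(0 6 11 13)(1 12 5)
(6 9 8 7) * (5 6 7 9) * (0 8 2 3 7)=(0 8 9 2 3 7)(5 6)=[8, 1, 3, 7, 4, 6, 5, 0, 9, 2]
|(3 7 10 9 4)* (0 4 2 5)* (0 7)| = 15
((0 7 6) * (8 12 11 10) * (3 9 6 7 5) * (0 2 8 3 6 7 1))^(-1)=(0 1 7 9 3 10 11 12 8 2 6 5)=[1, 7, 6, 10, 4, 0, 5, 9, 2, 3, 11, 12, 8]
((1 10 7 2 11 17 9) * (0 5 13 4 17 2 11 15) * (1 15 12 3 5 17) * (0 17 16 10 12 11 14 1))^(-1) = (0 4 13 5 3 12 1 14 7 10 16)(2 11)(9 17 15) = [4, 14, 11, 12, 13, 3, 6, 10, 8, 17, 16, 2, 1, 5, 7, 9, 0, 15]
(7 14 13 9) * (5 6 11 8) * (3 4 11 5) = [0, 1, 2, 4, 11, 6, 5, 14, 3, 7, 10, 8, 12, 9, 13] = (3 4 11 8)(5 6)(7 14 13 9)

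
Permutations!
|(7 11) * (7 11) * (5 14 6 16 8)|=5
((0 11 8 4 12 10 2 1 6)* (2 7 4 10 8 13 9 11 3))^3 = (13)(0 1 3 6 2)(4 10 12 7 8) = [1, 3, 0, 6, 10, 5, 2, 8, 4, 9, 12, 11, 7, 13]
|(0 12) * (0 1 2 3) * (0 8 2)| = 3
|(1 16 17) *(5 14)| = 6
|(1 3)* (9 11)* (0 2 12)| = 6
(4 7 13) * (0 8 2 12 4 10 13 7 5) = (0 8 2 12 4 5)(10 13) = [8, 1, 12, 3, 5, 0, 6, 7, 2, 9, 13, 11, 4, 10]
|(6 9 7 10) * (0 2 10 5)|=7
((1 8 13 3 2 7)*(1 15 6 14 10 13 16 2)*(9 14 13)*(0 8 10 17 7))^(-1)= (0 2 16 8)(1 3 13 6 15 7 17 14 9 10)= [2, 3, 16, 13, 4, 5, 15, 17, 0, 10, 1, 11, 12, 6, 9, 7, 8, 14]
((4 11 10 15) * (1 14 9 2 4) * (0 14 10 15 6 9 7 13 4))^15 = (0 13 15 6)(1 9 14 4)(2 7 11 10) = [13, 9, 7, 3, 1, 5, 0, 11, 8, 14, 2, 10, 12, 15, 4, 6]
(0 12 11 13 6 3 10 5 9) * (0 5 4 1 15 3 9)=[12, 15, 2, 10, 1, 0, 9, 7, 8, 5, 4, 13, 11, 6, 14, 3]=(0 12 11 13 6 9 5)(1 15 3 10 4)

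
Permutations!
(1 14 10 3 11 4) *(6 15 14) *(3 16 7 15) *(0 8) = (0 8)(1 6 3 11 4)(7 15 14 10 16) = [8, 6, 2, 11, 1, 5, 3, 15, 0, 9, 16, 4, 12, 13, 10, 14, 7]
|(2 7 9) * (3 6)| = |(2 7 9)(3 6)| = 6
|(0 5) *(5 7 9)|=4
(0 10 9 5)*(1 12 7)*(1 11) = (0 10 9 5)(1 12 7 11) = [10, 12, 2, 3, 4, 0, 6, 11, 8, 5, 9, 1, 7]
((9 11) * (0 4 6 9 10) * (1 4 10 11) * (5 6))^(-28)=[0, 5, 2, 3, 6, 9, 1, 7, 8, 4, 10, 11]=(11)(1 5 9 4 6)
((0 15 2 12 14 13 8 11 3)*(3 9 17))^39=(0 8 15 11 2 9 12 17 14 3 13)=[8, 1, 9, 13, 4, 5, 6, 7, 15, 12, 10, 2, 17, 0, 3, 11, 16, 14]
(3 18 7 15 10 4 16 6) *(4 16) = [0, 1, 2, 18, 4, 5, 3, 15, 8, 9, 16, 11, 12, 13, 14, 10, 6, 17, 7] = (3 18 7 15 10 16 6)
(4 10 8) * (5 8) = (4 10 5 8) = [0, 1, 2, 3, 10, 8, 6, 7, 4, 9, 5]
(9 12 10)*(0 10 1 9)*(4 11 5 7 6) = (0 10)(1 9 12)(4 11 5 7 6) = [10, 9, 2, 3, 11, 7, 4, 6, 8, 12, 0, 5, 1]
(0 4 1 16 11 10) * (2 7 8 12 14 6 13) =(0 4 1 16 11 10)(2 7 8 12 14 6 13) =[4, 16, 7, 3, 1, 5, 13, 8, 12, 9, 0, 10, 14, 2, 6, 15, 11]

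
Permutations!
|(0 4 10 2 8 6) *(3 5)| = 6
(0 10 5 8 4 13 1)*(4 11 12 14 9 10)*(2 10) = (0 4 13 1)(2 10 5 8 11 12 14 9) = [4, 0, 10, 3, 13, 8, 6, 7, 11, 2, 5, 12, 14, 1, 9]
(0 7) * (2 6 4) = (0 7)(2 6 4) = [7, 1, 6, 3, 2, 5, 4, 0]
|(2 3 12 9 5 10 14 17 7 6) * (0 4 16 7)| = |(0 4 16 7 6 2 3 12 9 5 10 14 17)| = 13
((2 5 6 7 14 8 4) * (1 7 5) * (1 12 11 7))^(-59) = (2 14 12 8 11 4 7)(5 6) = [0, 1, 14, 3, 7, 6, 5, 2, 11, 9, 10, 4, 8, 13, 12]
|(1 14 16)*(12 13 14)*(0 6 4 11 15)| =|(0 6 4 11 15)(1 12 13 14 16)| =5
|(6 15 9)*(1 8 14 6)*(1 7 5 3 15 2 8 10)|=|(1 10)(2 8 14 6)(3 15 9 7 5)|=20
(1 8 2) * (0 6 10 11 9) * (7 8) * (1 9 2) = [6, 7, 9, 3, 4, 5, 10, 8, 1, 0, 11, 2] = (0 6 10 11 2 9)(1 7 8)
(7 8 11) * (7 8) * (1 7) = (1 7)(8 11) = [0, 7, 2, 3, 4, 5, 6, 1, 11, 9, 10, 8]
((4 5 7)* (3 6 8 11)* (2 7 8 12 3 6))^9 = (12) = [0, 1, 2, 3, 4, 5, 6, 7, 8, 9, 10, 11, 12]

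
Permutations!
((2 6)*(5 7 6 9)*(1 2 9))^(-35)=(1 2)(5 7 6 9)=[0, 2, 1, 3, 4, 7, 9, 6, 8, 5]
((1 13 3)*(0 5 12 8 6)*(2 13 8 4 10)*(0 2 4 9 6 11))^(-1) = (0 11 8 1 3 13 2 6 9 12 5)(4 10) = [11, 3, 6, 13, 10, 0, 9, 7, 1, 12, 4, 8, 5, 2]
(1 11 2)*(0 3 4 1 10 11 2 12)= [3, 2, 10, 4, 1, 5, 6, 7, 8, 9, 11, 12, 0]= (0 3 4 1 2 10 11 12)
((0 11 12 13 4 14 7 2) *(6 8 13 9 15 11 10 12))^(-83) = (0 13 9 7 6 10 4 15 2 8 12 14 11) = [13, 1, 8, 3, 15, 5, 10, 6, 12, 7, 4, 0, 14, 9, 11, 2]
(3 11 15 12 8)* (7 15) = [0, 1, 2, 11, 4, 5, 6, 15, 3, 9, 10, 7, 8, 13, 14, 12] = (3 11 7 15 12 8)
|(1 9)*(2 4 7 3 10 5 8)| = |(1 9)(2 4 7 3 10 5 8)| = 14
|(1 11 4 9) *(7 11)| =5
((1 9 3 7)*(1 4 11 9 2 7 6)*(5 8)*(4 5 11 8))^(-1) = (1 6 3 9 11 8 4 5 7 2) = [0, 6, 1, 9, 5, 7, 3, 2, 4, 11, 10, 8]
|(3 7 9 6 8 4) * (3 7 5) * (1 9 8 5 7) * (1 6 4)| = |(1 9 4 6 5 3 7 8)| = 8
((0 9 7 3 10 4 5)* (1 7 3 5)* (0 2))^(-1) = [2, 4, 5, 9, 10, 7, 6, 1, 8, 0, 3] = (0 2 5 7 1 4 10 3 9)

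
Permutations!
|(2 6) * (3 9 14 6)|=5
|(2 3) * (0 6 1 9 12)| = 10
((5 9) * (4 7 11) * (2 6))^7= [0, 1, 6, 3, 7, 9, 2, 11, 8, 5, 10, 4]= (2 6)(4 7 11)(5 9)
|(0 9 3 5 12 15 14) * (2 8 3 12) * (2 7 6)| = |(0 9 12 15 14)(2 8 3 5 7 6)| = 30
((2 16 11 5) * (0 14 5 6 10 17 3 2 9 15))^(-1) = (0 15 9 5 14)(2 3 17 10 6 11 16) = [15, 1, 3, 17, 4, 14, 11, 7, 8, 5, 6, 16, 12, 13, 0, 9, 2, 10]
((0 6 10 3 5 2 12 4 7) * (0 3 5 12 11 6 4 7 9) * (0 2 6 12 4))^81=(2 3 11 4 12 9 7)=[0, 1, 3, 11, 12, 5, 6, 2, 8, 7, 10, 4, 9]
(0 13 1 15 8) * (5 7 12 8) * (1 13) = (0 1 15 5 7 12 8) = [1, 15, 2, 3, 4, 7, 6, 12, 0, 9, 10, 11, 8, 13, 14, 5]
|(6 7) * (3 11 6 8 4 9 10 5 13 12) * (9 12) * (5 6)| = |(3 11 5 13 9 10 6 7 8 4 12)| = 11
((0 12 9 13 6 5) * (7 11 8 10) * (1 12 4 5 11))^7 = (0 4 5)(1 10 11 13 12 7 8 6 9) = [4, 10, 2, 3, 5, 0, 9, 8, 6, 1, 11, 13, 7, 12]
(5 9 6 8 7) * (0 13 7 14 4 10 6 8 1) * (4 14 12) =(14)(0 13 7 5 9 8 12 4 10 6 1) =[13, 0, 2, 3, 10, 9, 1, 5, 12, 8, 6, 11, 4, 7, 14]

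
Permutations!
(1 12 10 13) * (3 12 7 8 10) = (1 7 8 10 13)(3 12) = [0, 7, 2, 12, 4, 5, 6, 8, 10, 9, 13, 11, 3, 1]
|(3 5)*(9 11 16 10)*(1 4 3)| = 4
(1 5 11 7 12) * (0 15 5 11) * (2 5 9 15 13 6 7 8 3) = (0 13 6 7 12 1 11 8 3 2 5)(9 15) = [13, 11, 5, 2, 4, 0, 7, 12, 3, 15, 10, 8, 1, 6, 14, 9]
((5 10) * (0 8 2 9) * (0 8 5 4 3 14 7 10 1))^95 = (14)(0 1 5)(2 8 9) = [1, 5, 8, 3, 4, 0, 6, 7, 9, 2, 10, 11, 12, 13, 14]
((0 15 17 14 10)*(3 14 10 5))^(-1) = (0 10 17 15)(3 5 14) = [10, 1, 2, 5, 4, 14, 6, 7, 8, 9, 17, 11, 12, 13, 3, 0, 16, 15]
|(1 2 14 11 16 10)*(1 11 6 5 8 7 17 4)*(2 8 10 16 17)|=|(1 8 7 2 14 6 5 10 11 17 4)|=11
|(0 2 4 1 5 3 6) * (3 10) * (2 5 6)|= |(0 5 10 3 2 4 1 6)|= 8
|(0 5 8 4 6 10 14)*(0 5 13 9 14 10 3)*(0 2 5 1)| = 30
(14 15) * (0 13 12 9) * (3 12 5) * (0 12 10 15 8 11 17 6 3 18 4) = (0 13 5 18 4)(3 10 15 14 8 11 17 6)(9 12) = [13, 1, 2, 10, 0, 18, 3, 7, 11, 12, 15, 17, 9, 5, 8, 14, 16, 6, 4]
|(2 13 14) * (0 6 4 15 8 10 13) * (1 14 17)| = |(0 6 4 15 8 10 13 17 1 14 2)| = 11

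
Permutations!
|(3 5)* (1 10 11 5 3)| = |(1 10 11 5)| = 4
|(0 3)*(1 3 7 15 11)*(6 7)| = 7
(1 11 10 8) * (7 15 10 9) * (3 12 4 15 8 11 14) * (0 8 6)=[8, 14, 2, 12, 15, 5, 0, 6, 1, 7, 11, 9, 4, 13, 3, 10]=(0 8 1 14 3 12 4 15 10 11 9 7 6)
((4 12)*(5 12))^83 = (4 12 5) = [0, 1, 2, 3, 12, 4, 6, 7, 8, 9, 10, 11, 5]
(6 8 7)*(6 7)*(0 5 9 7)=(0 5 9 7)(6 8)=[5, 1, 2, 3, 4, 9, 8, 0, 6, 7]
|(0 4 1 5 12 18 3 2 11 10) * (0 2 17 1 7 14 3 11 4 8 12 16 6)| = 16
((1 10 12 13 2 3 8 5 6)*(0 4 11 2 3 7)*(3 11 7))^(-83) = (0 4 7)(1 8 11 10 5 2 12 6 3 13) = [4, 8, 12, 13, 7, 2, 3, 0, 11, 9, 5, 10, 6, 1]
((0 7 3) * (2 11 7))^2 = [11, 1, 7, 2, 4, 5, 6, 0, 8, 9, 10, 3] = (0 11 3 2 7)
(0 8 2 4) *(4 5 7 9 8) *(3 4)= [3, 1, 5, 4, 0, 7, 6, 9, 2, 8]= (0 3 4)(2 5 7 9 8)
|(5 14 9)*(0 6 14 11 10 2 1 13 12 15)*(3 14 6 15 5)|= 42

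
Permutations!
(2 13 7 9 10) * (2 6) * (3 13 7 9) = (2 7 3 13 9 10 6) = [0, 1, 7, 13, 4, 5, 2, 3, 8, 10, 6, 11, 12, 9]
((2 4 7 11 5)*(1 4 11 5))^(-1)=(1 11 2 5 7 4)=[0, 11, 5, 3, 1, 7, 6, 4, 8, 9, 10, 2]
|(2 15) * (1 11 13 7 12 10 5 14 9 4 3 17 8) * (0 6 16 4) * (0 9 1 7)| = 30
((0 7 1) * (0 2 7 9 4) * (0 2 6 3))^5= (0 1 4 3 7 9 6 2)= [1, 4, 0, 7, 3, 5, 2, 9, 8, 6]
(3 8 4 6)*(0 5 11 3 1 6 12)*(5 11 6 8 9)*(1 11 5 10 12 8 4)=(0 5 6 11 3 9 10 12)(1 4 8)=[5, 4, 2, 9, 8, 6, 11, 7, 1, 10, 12, 3, 0]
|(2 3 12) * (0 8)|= |(0 8)(2 3 12)|= 6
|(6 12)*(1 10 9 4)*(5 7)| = |(1 10 9 4)(5 7)(6 12)| = 4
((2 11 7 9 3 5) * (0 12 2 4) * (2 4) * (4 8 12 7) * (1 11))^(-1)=(0 4 11 1 2 5 3 9 7)(8 12)=[4, 2, 5, 9, 11, 3, 6, 0, 12, 7, 10, 1, 8]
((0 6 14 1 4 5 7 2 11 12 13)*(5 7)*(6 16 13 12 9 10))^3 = (16)(1 2 10)(4 11 6)(7 9 14) = [0, 2, 10, 3, 11, 5, 4, 9, 8, 14, 1, 6, 12, 13, 7, 15, 16]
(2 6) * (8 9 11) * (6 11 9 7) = (2 11 8 7 6) = [0, 1, 11, 3, 4, 5, 2, 6, 7, 9, 10, 8]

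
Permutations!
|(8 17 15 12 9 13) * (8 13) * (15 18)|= 6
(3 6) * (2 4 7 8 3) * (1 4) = (1 4 7 8 3 6 2) = [0, 4, 1, 6, 7, 5, 2, 8, 3]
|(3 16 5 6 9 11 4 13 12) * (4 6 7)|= |(3 16 5 7 4 13 12)(6 9 11)|= 21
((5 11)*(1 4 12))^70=(1 4 12)=[0, 4, 2, 3, 12, 5, 6, 7, 8, 9, 10, 11, 1]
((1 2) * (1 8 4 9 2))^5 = (2 8 4 9) = [0, 1, 8, 3, 9, 5, 6, 7, 4, 2]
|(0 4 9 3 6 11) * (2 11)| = |(0 4 9 3 6 2 11)| = 7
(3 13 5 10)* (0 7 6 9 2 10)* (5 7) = [5, 1, 10, 13, 4, 0, 9, 6, 8, 2, 3, 11, 12, 7] = (0 5)(2 10 3 13 7 6 9)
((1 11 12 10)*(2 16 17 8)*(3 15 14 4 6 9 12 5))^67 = [0, 11, 8, 15, 6, 3, 9, 7, 17, 12, 1, 5, 10, 13, 4, 14, 2, 16] = (1 11 5 3 15 14 4 6 9 12 10)(2 8 17 16)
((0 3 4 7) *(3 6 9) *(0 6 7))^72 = (9) = [0, 1, 2, 3, 4, 5, 6, 7, 8, 9]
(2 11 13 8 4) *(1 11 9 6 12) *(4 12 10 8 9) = (1 11 13 9 6 10 8 12)(2 4) = [0, 11, 4, 3, 2, 5, 10, 7, 12, 6, 8, 13, 1, 9]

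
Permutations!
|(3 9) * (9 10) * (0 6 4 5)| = 12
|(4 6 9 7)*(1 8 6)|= |(1 8 6 9 7 4)|= 6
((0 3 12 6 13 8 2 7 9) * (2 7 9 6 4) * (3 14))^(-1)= [9, 1, 4, 14, 12, 5, 7, 8, 13, 2, 10, 11, 3, 6, 0]= (0 9 2 4 12 3 14)(6 7 8 13)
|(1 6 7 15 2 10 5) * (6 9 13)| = |(1 9 13 6 7 15 2 10 5)| = 9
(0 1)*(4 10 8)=(0 1)(4 10 8)=[1, 0, 2, 3, 10, 5, 6, 7, 4, 9, 8]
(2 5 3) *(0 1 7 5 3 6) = (0 1 7 5 6)(2 3) = [1, 7, 3, 2, 4, 6, 0, 5]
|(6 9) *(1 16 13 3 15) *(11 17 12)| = 30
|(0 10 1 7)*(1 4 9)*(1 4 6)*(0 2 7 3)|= |(0 10 6 1 3)(2 7)(4 9)|= 10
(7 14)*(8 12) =(7 14)(8 12) =[0, 1, 2, 3, 4, 5, 6, 14, 12, 9, 10, 11, 8, 13, 7]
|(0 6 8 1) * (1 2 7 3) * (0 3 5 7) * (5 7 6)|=|(0 5 6 8 2)(1 3)|=10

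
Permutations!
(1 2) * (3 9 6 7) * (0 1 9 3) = [1, 2, 9, 3, 4, 5, 7, 0, 8, 6] = (0 1 2 9 6 7)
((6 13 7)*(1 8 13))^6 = (1 8 13 7 6) = [0, 8, 2, 3, 4, 5, 1, 6, 13, 9, 10, 11, 12, 7]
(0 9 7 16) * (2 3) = (0 9 7 16)(2 3) = [9, 1, 3, 2, 4, 5, 6, 16, 8, 7, 10, 11, 12, 13, 14, 15, 0]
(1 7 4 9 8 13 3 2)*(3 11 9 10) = (1 7 4 10 3 2)(8 13 11 9) = [0, 7, 1, 2, 10, 5, 6, 4, 13, 8, 3, 9, 12, 11]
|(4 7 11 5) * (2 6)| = |(2 6)(4 7 11 5)| = 4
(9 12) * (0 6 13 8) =(0 6 13 8)(9 12) =[6, 1, 2, 3, 4, 5, 13, 7, 0, 12, 10, 11, 9, 8]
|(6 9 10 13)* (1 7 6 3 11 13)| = |(1 7 6 9 10)(3 11 13)| = 15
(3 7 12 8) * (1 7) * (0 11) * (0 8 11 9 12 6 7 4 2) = (0 9 12 11 8 3 1 4 2)(6 7) = [9, 4, 0, 1, 2, 5, 7, 6, 3, 12, 10, 8, 11]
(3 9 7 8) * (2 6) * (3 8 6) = (2 3 9 7 6) = [0, 1, 3, 9, 4, 5, 2, 6, 8, 7]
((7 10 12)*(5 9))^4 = (7 10 12) = [0, 1, 2, 3, 4, 5, 6, 10, 8, 9, 12, 11, 7]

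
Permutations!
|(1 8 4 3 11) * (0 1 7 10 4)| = |(0 1 8)(3 11 7 10 4)| = 15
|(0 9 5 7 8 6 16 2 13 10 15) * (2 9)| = |(0 2 13 10 15)(5 7 8 6 16 9)| = 30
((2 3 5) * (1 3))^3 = [0, 2, 5, 1, 4, 3] = (1 2 5 3)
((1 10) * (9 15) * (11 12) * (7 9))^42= [0, 1, 2, 3, 4, 5, 6, 7, 8, 9, 10, 11, 12, 13, 14, 15]= (15)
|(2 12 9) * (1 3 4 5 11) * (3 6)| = 6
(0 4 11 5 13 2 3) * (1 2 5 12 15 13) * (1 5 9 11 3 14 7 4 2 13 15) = [2, 13, 14, 0, 3, 5, 6, 4, 8, 11, 10, 12, 1, 9, 7, 15] = (15)(0 2 14 7 4 3)(1 13 9 11 12)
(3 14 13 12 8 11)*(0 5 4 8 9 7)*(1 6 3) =(0 5 4 8 11 1 6 3 14 13 12 9 7) =[5, 6, 2, 14, 8, 4, 3, 0, 11, 7, 10, 1, 9, 12, 13]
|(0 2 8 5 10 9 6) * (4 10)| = |(0 2 8 5 4 10 9 6)| = 8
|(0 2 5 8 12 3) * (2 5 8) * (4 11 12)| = |(0 5 2 8 4 11 12 3)| = 8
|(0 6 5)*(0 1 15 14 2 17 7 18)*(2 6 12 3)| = 35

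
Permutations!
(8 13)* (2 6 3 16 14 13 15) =[0, 1, 6, 16, 4, 5, 3, 7, 15, 9, 10, 11, 12, 8, 13, 2, 14] =(2 6 3 16 14 13 8 15)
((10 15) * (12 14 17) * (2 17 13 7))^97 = (2 17 12 14 13 7)(10 15) = [0, 1, 17, 3, 4, 5, 6, 2, 8, 9, 15, 11, 14, 7, 13, 10, 16, 12]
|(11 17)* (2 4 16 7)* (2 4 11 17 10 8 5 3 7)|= 9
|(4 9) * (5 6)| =2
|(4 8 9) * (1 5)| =|(1 5)(4 8 9)| =6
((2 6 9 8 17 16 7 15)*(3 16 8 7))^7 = (2 9 15 6 7)(3 16)(8 17) = [0, 1, 9, 16, 4, 5, 7, 2, 17, 15, 10, 11, 12, 13, 14, 6, 3, 8]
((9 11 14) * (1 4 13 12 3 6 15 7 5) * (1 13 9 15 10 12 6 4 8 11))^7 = (1 13)(3 15)(4 7)(5 9)(6 8)(10 11)(12 14) = [0, 13, 2, 15, 7, 9, 8, 4, 6, 5, 11, 10, 14, 1, 12, 3]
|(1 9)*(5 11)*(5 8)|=|(1 9)(5 11 8)|=6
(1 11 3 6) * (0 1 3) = (0 1 11)(3 6) = [1, 11, 2, 6, 4, 5, 3, 7, 8, 9, 10, 0]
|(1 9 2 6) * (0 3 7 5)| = 4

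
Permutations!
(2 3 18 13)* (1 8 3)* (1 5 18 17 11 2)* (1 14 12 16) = (1 8 3 17 11 2 5 18 13 14 12 16) = [0, 8, 5, 17, 4, 18, 6, 7, 3, 9, 10, 2, 16, 14, 12, 15, 1, 11, 13]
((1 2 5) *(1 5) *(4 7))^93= (1 2)(4 7)= [0, 2, 1, 3, 7, 5, 6, 4]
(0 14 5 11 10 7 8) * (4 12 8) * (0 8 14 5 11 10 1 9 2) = (0 5 10 7 4 12 14 11 1 9 2) = [5, 9, 0, 3, 12, 10, 6, 4, 8, 2, 7, 1, 14, 13, 11]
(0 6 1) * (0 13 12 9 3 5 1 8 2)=(0 6 8 2)(1 13 12 9 3 5)=[6, 13, 0, 5, 4, 1, 8, 7, 2, 3, 10, 11, 9, 12]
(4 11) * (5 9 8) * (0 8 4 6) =(0 8 5 9 4 11 6) =[8, 1, 2, 3, 11, 9, 0, 7, 5, 4, 10, 6]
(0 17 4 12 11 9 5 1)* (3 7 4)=[17, 0, 2, 7, 12, 1, 6, 4, 8, 5, 10, 9, 11, 13, 14, 15, 16, 3]=(0 17 3 7 4 12 11 9 5 1)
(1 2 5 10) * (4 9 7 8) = (1 2 5 10)(4 9 7 8) = [0, 2, 5, 3, 9, 10, 6, 8, 4, 7, 1]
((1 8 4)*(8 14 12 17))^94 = [0, 8, 2, 3, 17, 5, 6, 7, 12, 9, 10, 11, 1, 13, 4, 15, 16, 14] = (1 8 12)(4 17 14)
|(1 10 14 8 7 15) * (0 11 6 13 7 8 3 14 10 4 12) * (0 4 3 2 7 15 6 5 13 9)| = 12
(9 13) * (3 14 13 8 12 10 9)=(3 14 13)(8 12 10 9)=[0, 1, 2, 14, 4, 5, 6, 7, 12, 8, 9, 11, 10, 3, 13]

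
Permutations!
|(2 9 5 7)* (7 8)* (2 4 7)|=|(2 9 5 8)(4 7)|=4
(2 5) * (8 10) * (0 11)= (0 11)(2 5)(8 10)= [11, 1, 5, 3, 4, 2, 6, 7, 10, 9, 8, 0]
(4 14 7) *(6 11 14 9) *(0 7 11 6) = (0 7 4 9)(11 14) = [7, 1, 2, 3, 9, 5, 6, 4, 8, 0, 10, 14, 12, 13, 11]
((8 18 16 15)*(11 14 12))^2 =(8 16)(11 12 14)(15 18) =[0, 1, 2, 3, 4, 5, 6, 7, 16, 9, 10, 12, 14, 13, 11, 18, 8, 17, 15]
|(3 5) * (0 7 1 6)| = |(0 7 1 6)(3 5)| = 4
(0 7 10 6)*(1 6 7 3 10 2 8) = (0 3 10 7 2 8 1 6) = [3, 6, 8, 10, 4, 5, 0, 2, 1, 9, 7]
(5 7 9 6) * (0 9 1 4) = (0 9 6 5 7 1 4) = [9, 4, 2, 3, 0, 7, 5, 1, 8, 6]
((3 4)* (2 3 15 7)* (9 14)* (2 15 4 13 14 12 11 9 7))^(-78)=(15)=[0, 1, 2, 3, 4, 5, 6, 7, 8, 9, 10, 11, 12, 13, 14, 15]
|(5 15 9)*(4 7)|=|(4 7)(5 15 9)|=6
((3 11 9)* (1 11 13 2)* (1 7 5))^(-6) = (1 9 13 7)(2 5 11 3) = [0, 9, 5, 2, 4, 11, 6, 1, 8, 13, 10, 3, 12, 7]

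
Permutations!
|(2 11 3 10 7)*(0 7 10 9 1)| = |(0 7 2 11 3 9 1)| = 7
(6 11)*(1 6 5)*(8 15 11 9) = (1 6 9 8 15 11 5) = [0, 6, 2, 3, 4, 1, 9, 7, 15, 8, 10, 5, 12, 13, 14, 11]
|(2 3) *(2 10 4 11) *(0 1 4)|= |(0 1 4 11 2 3 10)|= 7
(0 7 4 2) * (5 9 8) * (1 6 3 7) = (0 1 6 3 7 4 2)(5 9 8) = [1, 6, 0, 7, 2, 9, 3, 4, 5, 8]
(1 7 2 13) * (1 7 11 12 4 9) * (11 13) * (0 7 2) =[7, 13, 11, 3, 9, 5, 6, 0, 8, 1, 10, 12, 4, 2] =(0 7)(1 13 2 11 12 4 9)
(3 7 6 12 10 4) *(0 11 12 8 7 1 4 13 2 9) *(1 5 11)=(0 1 4 3 5 11 12 10 13 2 9)(6 8 7)=[1, 4, 9, 5, 3, 11, 8, 6, 7, 0, 13, 12, 10, 2]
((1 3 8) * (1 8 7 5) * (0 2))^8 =(8) =[0, 1, 2, 3, 4, 5, 6, 7, 8]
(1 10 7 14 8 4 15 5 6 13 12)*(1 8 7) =(1 10)(4 15 5 6 13 12 8)(7 14) =[0, 10, 2, 3, 15, 6, 13, 14, 4, 9, 1, 11, 8, 12, 7, 5]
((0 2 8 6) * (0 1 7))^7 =(0 2 8 6 1 7) =[2, 7, 8, 3, 4, 5, 1, 0, 6]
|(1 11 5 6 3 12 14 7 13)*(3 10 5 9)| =24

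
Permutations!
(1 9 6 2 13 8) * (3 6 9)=(1 3 6 2 13 8)=[0, 3, 13, 6, 4, 5, 2, 7, 1, 9, 10, 11, 12, 8]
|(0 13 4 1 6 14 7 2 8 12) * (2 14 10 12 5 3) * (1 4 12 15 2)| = |(0 13 12)(1 6 10 15 2 8 5 3)(7 14)| = 24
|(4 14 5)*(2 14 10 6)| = 6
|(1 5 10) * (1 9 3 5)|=4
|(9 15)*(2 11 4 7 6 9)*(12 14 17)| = 21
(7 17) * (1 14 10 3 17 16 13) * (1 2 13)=(1 14 10 3 17 7 16)(2 13)=[0, 14, 13, 17, 4, 5, 6, 16, 8, 9, 3, 11, 12, 2, 10, 15, 1, 7]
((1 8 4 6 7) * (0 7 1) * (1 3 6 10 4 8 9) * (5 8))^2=(10)=[0, 1, 2, 3, 4, 5, 6, 7, 8, 9, 10]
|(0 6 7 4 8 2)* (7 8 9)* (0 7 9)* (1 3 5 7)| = 9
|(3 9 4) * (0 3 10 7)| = |(0 3 9 4 10 7)| = 6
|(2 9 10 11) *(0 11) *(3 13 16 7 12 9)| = |(0 11 2 3 13 16 7 12 9 10)| = 10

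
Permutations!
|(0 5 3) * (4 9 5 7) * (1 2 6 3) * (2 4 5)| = 9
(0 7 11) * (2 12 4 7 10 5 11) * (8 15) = (0 10 5 11)(2 12 4 7)(8 15) = [10, 1, 12, 3, 7, 11, 6, 2, 15, 9, 5, 0, 4, 13, 14, 8]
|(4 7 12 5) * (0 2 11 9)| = 4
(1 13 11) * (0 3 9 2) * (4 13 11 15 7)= (0 3 9 2)(1 11)(4 13 15 7)= [3, 11, 0, 9, 13, 5, 6, 4, 8, 2, 10, 1, 12, 15, 14, 7]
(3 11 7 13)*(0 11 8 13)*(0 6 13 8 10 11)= [0, 1, 2, 10, 4, 5, 13, 6, 8, 9, 11, 7, 12, 3]= (3 10 11 7 6 13)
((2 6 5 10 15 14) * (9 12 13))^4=(2 15 5)(6 14 10)(9 12 13)=[0, 1, 15, 3, 4, 2, 14, 7, 8, 12, 6, 11, 13, 9, 10, 5]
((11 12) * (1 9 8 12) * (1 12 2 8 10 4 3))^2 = (12)(1 10 3 9 4) = [0, 10, 2, 9, 1, 5, 6, 7, 8, 4, 3, 11, 12]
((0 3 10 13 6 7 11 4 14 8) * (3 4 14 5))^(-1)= (0 8 14 11 7 6 13 10 3 5 4)= [8, 1, 2, 5, 0, 4, 13, 6, 14, 9, 3, 7, 12, 10, 11]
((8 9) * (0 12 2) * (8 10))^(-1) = (0 2 12)(8 10 9) = [2, 1, 12, 3, 4, 5, 6, 7, 10, 8, 9, 11, 0]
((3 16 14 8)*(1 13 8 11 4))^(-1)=(1 4 11 14 16 3 8 13)=[0, 4, 2, 8, 11, 5, 6, 7, 13, 9, 10, 14, 12, 1, 16, 15, 3]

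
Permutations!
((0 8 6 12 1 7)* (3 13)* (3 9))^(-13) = [7, 12, 2, 9, 4, 5, 8, 1, 0, 13, 10, 11, 6, 3] = (0 7 1 12 6 8)(3 9 13)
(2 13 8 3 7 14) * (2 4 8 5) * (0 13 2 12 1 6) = (0 13 5 12 1 6)(3 7 14 4 8) = [13, 6, 2, 7, 8, 12, 0, 14, 3, 9, 10, 11, 1, 5, 4]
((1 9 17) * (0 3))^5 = [3, 17, 2, 0, 4, 5, 6, 7, 8, 1, 10, 11, 12, 13, 14, 15, 16, 9] = (0 3)(1 17 9)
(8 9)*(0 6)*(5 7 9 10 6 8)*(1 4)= [8, 4, 2, 3, 1, 7, 0, 9, 10, 5, 6]= (0 8 10 6)(1 4)(5 7 9)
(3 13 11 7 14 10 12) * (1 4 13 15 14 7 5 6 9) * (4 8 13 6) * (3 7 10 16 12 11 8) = (1 3 15 14 16 12 7 10 11 5 4 6 9)(8 13) = [0, 3, 2, 15, 6, 4, 9, 10, 13, 1, 11, 5, 7, 8, 16, 14, 12]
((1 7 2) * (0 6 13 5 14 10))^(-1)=(0 10 14 5 13 6)(1 2 7)=[10, 2, 7, 3, 4, 13, 0, 1, 8, 9, 14, 11, 12, 6, 5]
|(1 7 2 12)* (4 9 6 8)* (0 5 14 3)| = 4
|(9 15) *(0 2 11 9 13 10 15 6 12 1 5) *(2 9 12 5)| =12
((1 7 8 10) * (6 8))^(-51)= (1 10 8 6 7)= [0, 10, 2, 3, 4, 5, 7, 1, 6, 9, 8]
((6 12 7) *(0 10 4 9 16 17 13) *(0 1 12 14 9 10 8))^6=(1 16 6)(7 13 9)(12 17 14)=[0, 16, 2, 3, 4, 5, 1, 13, 8, 7, 10, 11, 17, 9, 12, 15, 6, 14]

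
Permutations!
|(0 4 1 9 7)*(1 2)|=6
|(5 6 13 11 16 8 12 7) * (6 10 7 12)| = |(5 10 7)(6 13 11 16 8)| = 15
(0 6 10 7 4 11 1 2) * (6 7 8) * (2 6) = (0 7 4 11 1 6 10 8 2) = [7, 6, 0, 3, 11, 5, 10, 4, 2, 9, 8, 1]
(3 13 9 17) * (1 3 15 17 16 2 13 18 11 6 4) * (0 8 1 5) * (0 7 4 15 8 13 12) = [13, 3, 12, 18, 5, 7, 15, 4, 1, 16, 10, 6, 0, 9, 14, 17, 2, 8, 11] = (0 13 9 16 2 12)(1 3 18 11 6 15 17 8)(4 5 7)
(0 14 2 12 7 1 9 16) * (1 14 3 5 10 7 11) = [3, 9, 12, 5, 4, 10, 6, 14, 8, 16, 7, 1, 11, 13, 2, 15, 0] = (0 3 5 10 7 14 2 12 11 1 9 16)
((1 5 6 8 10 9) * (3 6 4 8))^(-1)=[0, 9, 2, 6, 5, 1, 3, 7, 4, 10, 8]=(1 9 10 8 4 5)(3 6)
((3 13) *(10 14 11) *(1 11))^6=(1 10)(11 14)=[0, 10, 2, 3, 4, 5, 6, 7, 8, 9, 1, 14, 12, 13, 11]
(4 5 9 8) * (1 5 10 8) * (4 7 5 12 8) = (1 12 8 7 5 9)(4 10) = [0, 12, 2, 3, 10, 9, 6, 5, 7, 1, 4, 11, 8]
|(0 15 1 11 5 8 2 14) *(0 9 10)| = |(0 15 1 11 5 8 2 14 9 10)| = 10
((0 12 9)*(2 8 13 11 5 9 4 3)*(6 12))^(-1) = [9, 1, 3, 4, 12, 11, 0, 7, 2, 5, 10, 13, 6, 8] = (0 9 5 11 13 8 2 3 4 12 6)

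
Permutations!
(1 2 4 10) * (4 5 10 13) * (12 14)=[0, 2, 5, 3, 13, 10, 6, 7, 8, 9, 1, 11, 14, 4, 12]=(1 2 5 10)(4 13)(12 14)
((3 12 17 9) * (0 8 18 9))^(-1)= (0 17 12 3 9 18 8)= [17, 1, 2, 9, 4, 5, 6, 7, 0, 18, 10, 11, 3, 13, 14, 15, 16, 12, 8]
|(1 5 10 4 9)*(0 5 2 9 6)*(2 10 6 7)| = |(0 5 6)(1 10 4 7 2 9)| = 6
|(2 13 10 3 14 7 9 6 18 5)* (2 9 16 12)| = |(2 13 10 3 14 7 16 12)(5 9 6 18)| = 8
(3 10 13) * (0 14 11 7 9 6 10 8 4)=[14, 1, 2, 8, 0, 5, 10, 9, 4, 6, 13, 7, 12, 3, 11]=(0 14 11 7 9 6 10 13 3 8 4)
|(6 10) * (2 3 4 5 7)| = 10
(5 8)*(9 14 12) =(5 8)(9 14 12) =[0, 1, 2, 3, 4, 8, 6, 7, 5, 14, 10, 11, 9, 13, 12]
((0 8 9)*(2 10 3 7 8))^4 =[7, 1, 8, 0, 4, 5, 6, 2, 10, 3, 9] =(0 7 2 8 10 9 3)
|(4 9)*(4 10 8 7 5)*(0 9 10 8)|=7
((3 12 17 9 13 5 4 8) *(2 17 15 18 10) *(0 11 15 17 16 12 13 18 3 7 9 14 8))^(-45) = (0 13 11 5 15 4 3)(2 8)(7 16)(9 12)(10 14)(17 18) = [13, 1, 8, 0, 3, 15, 6, 16, 2, 12, 14, 5, 9, 11, 10, 4, 7, 18, 17]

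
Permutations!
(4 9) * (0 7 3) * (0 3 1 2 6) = (0 7 1 2 6)(4 9) = [7, 2, 6, 3, 9, 5, 0, 1, 8, 4]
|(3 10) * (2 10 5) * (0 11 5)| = |(0 11 5 2 10 3)| = 6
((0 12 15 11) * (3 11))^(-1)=(0 11 3 15 12)=[11, 1, 2, 15, 4, 5, 6, 7, 8, 9, 10, 3, 0, 13, 14, 12]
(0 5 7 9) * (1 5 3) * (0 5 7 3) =(1 7 9 5 3) =[0, 7, 2, 1, 4, 3, 6, 9, 8, 5]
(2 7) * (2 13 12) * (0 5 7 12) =[5, 1, 12, 3, 4, 7, 6, 13, 8, 9, 10, 11, 2, 0] =(0 5 7 13)(2 12)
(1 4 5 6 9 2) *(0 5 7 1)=(0 5 6 9 2)(1 4 7)=[5, 4, 0, 3, 7, 6, 9, 1, 8, 2]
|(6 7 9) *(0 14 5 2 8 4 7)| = |(0 14 5 2 8 4 7 9 6)| = 9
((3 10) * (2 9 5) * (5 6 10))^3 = (2 10)(3 9)(5 6) = [0, 1, 10, 9, 4, 6, 5, 7, 8, 3, 2]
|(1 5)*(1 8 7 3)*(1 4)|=6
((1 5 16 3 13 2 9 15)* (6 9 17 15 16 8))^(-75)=(1 8 9 3 2 15 5 6 16 13 17)=[0, 8, 15, 2, 4, 6, 16, 7, 9, 3, 10, 11, 12, 17, 14, 5, 13, 1]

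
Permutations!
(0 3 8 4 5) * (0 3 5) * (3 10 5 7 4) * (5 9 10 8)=(0 7 4)(3 5 8)(9 10)=[7, 1, 2, 5, 0, 8, 6, 4, 3, 10, 9]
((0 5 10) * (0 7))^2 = (0 10)(5 7) = [10, 1, 2, 3, 4, 7, 6, 5, 8, 9, 0]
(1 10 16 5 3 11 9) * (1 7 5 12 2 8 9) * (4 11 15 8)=(1 10 16 12 2 4 11)(3 15 8 9 7 5)=[0, 10, 4, 15, 11, 3, 6, 5, 9, 7, 16, 1, 2, 13, 14, 8, 12]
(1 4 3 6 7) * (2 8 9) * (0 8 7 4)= (0 8 9 2 7 1)(3 6 4)= [8, 0, 7, 6, 3, 5, 4, 1, 9, 2]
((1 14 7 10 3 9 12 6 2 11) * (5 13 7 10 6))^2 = (1 10 9 5 7 2)(3 12 13 6 11 14) = [0, 10, 1, 12, 4, 7, 11, 2, 8, 5, 9, 14, 13, 6, 3]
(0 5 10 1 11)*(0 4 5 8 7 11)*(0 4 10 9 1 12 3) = (0 8 7 11 10 12 3)(1 4 5 9) = [8, 4, 2, 0, 5, 9, 6, 11, 7, 1, 12, 10, 3]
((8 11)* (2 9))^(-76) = (11) = [0, 1, 2, 3, 4, 5, 6, 7, 8, 9, 10, 11]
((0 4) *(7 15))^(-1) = (0 4)(7 15) = [4, 1, 2, 3, 0, 5, 6, 15, 8, 9, 10, 11, 12, 13, 14, 7]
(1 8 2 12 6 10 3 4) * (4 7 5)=(1 8 2 12 6 10 3 7 5 4)=[0, 8, 12, 7, 1, 4, 10, 5, 2, 9, 3, 11, 6]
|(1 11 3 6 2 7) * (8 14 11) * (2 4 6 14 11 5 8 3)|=|(1 3 14 5 8 11 2 7)(4 6)|=8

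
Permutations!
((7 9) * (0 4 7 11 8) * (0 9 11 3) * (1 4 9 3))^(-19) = [11, 3, 2, 7, 0, 5, 6, 9, 4, 8, 10, 1] = (0 11 1 3 7 9 8 4)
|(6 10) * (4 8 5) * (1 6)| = |(1 6 10)(4 8 5)| = 3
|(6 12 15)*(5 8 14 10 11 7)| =6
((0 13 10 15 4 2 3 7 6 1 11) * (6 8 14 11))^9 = (0 14 7 2 15 13 11 8 3 4 10)(1 6) = [14, 6, 15, 4, 10, 5, 1, 2, 3, 9, 0, 8, 12, 11, 7, 13]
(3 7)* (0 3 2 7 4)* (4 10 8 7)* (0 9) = [3, 1, 4, 10, 9, 5, 6, 2, 7, 0, 8] = (0 3 10 8 7 2 4 9)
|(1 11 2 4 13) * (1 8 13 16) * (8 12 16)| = 8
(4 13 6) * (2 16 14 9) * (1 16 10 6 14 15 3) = (1 16 15 3)(2 10 6 4 13 14 9) = [0, 16, 10, 1, 13, 5, 4, 7, 8, 2, 6, 11, 12, 14, 9, 3, 15]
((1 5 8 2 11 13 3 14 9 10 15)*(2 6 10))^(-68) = (1 10 8)(2 14 13)(3 11 9)(5 15 6) = [0, 10, 14, 11, 4, 15, 5, 7, 1, 3, 8, 9, 12, 2, 13, 6]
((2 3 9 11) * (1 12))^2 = [0, 1, 9, 11, 4, 5, 6, 7, 8, 2, 10, 3, 12] = (12)(2 9)(3 11)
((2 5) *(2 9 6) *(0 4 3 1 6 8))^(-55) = [8, 3, 6, 4, 0, 2, 1, 7, 9, 5] = (0 8 9 5 2 6 1 3 4)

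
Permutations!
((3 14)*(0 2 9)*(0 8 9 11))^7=(0 2 11)(3 14)(8 9)=[2, 1, 11, 14, 4, 5, 6, 7, 9, 8, 10, 0, 12, 13, 3]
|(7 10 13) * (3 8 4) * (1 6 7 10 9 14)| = 30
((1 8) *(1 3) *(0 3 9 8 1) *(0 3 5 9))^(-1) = (0 8 9 5) = [8, 1, 2, 3, 4, 0, 6, 7, 9, 5]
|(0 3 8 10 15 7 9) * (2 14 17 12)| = 28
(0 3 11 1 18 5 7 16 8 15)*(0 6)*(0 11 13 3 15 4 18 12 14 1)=(0 15 6 11)(1 12 14)(3 13)(4 18 5 7 16 8)=[15, 12, 2, 13, 18, 7, 11, 16, 4, 9, 10, 0, 14, 3, 1, 6, 8, 17, 5]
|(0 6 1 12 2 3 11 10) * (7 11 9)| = |(0 6 1 12 2 3 9 7 11 10)| = 10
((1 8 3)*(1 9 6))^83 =(1 9 8 6 3) =[0, 9, 2, 1, 4, 5, 3, 7, 6, 8]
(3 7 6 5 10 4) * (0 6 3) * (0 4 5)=[6, 1, 2, 7, 4, 10, 0, 3, 8, 9, 5]=(0 6)(3 7)(5 10)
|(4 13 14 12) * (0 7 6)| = 12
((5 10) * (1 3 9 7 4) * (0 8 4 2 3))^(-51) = (0 8 4 1)(2 3 9 7)(5 10) = [8, 0, 3, 9, 1, 10, 6, 2, 4, 7, 5]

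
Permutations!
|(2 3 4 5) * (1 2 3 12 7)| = |(1 2 12 7)(3 4 5)| = 12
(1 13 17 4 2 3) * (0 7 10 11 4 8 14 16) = (0 7 10 11 4 2 3 1 13 17 8 14 16) = [7, 13, 3, 1, 2, 5, 6, 10, 14, 9, 11, 4, 12, 17, 16, 15, 0, 8]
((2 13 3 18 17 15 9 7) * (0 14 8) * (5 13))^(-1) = (0 8 14)(2 7 9 15 17 18 3 13 5) = [8, 1, 7, 13, 4, 2, 6, 9, 14, 15, 10, 11, 12, 5, 0, 17, 16, 18, 3]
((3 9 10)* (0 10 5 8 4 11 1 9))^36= (11)= [0, 1, 2, 3, 4, 5, 6, 7, 8, 9, 10, 11]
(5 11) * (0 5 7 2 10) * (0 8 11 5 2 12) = (0 2 10 8 11 7 12) = [2, 1, 10, 3, 4, 5, 6, 12, 11, 9, 8, 7, 0]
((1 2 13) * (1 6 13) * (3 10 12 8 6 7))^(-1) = [0, 2, 1, 7, 4, 5, 8, 13, 12, 9, 3, 11, 10, 6] = (1 2)(3 7 13 6 8 12 10)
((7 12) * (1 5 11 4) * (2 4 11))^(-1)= (1 4 2 5)(7 12)= [0, 4, 5, 3, 2, 1, 6, 12, 8, 9, 10, 11, 7]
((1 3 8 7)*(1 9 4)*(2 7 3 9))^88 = (1 9 4) = [0, 9, 2, 3, 1, 5, 6, 7, 8, 4]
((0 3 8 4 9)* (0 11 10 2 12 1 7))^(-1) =(0 7 1 12 2 10 11 9 4 8 3) =[7, 12, 10, 0, 8, 5, 6, 1, 3, 4, 11, 9, 2]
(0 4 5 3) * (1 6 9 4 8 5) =(0 8 5 3)(1 6 9 4) =[8, 6, 2, 0, 1, 3, 9, 7, 5, 4]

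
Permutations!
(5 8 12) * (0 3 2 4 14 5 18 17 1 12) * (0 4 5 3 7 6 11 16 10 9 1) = (0 7 6 11 16 10 9 1 12 18 17)(2 5 8 4 14 3) = [7, 12, 5, 2, 14, 8, 11, 6, 4, 1, 9, 16, 18, 13, 3, 15, 10, 0, 17]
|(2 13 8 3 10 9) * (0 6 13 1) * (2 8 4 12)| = 28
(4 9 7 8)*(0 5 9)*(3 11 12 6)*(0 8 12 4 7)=(0 5 9)(3 11 4 8 7 12 6)=[5, 1, 2, 11, 8, 9, 3, 12, 7, 0, 10, 4, 6]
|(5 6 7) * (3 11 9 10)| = 12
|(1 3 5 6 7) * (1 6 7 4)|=6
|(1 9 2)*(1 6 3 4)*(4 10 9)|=|(1 4)(2 6 3 10 9)|=10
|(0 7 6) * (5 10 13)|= |(0 7 6)(5 10 13)|= 3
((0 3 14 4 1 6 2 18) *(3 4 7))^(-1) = [18, 4, 6, 7, 0, 5, 1, 14, 8, 9, 10, 11, 12, 13, 3, 15, 16, 17, 2] = (0 18 2 6 1 4)(3 7 14)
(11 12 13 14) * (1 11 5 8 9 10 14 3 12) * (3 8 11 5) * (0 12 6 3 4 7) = (0 12 13 8 9 10 14 4 7)(1 5 11)(3 6) = [12, 5, 2, 6, 7, 11, 3, 0, 9, 10, 14, 1, 13, 8, 4]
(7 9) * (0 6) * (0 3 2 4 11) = (0 6 3 2 4 11)(7 9) = [6, 1, 4, 2, 11, 5, 3, 9, 8, 7, 10, 0]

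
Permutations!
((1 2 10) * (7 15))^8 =(15)(1 10 2) =[0, 10, 1, 3, 4, 5, 6, 7, 8, 9, 2, 11, 12, 13, 14, 15]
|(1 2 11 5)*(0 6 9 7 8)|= |(0 6 9 7 8)(1 2 11 5)|= 20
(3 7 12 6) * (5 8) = (3 7 12 6)(5 8) = [0, 1, 2, 7, 4, 8, 3, 12, 5, 9, 10, 11, 6]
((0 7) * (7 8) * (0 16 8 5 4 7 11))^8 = (0 5 4 7 16 8 11) = [5, 1, 2, 3, 7, 4, 6, 16, 11, 9, 10, 0, 12, 13, 14, 15, 8]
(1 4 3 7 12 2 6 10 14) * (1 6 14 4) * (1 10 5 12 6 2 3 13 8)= (1 10 4 13 8)(2 14)(3 7 6 5 12)= [0, 10, 14, 7, 13, 12, 5, 6, 1, 9, 4, 11, 3, 8, 2]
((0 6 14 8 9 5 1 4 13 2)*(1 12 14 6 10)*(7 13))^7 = (5 14 9 12 8) = [0, 1, 2, 3, 4, 14, 6, 7, 5, 12, 10, 11, 8, 13, 9]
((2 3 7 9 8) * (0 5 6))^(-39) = (2 3 7 9 8) = [0, 1, 3, 7, 4, 5, 6, 9, 2, 8]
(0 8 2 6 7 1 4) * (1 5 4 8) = (0 1 8 2 6 7 5 4) = [1, 8, 6, 3, 0, 4, 7, 5, 2]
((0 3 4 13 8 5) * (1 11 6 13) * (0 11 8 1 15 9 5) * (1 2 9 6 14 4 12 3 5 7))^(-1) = (0 8 1 7 9 2 13 6 15 4 14 11 5)(3 12) = [8, 7, 13, 12, 14, 0, 15, 9, 1, 2, 10, 5, 3, 6, 11, 4]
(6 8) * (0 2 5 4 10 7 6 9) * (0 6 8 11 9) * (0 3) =(0 2 5 4 10 7 8 3)(6 11 9) =[2, 1, 5, 0, 10, 4, 11, 8, 3, 6, 7, 9]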